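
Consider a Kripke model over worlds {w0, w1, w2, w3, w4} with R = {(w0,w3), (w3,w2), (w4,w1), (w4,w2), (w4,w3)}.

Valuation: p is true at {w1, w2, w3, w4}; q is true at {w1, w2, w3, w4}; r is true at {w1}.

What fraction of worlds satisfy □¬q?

2/5

w0: successors {w3}; ¬q there: w3:F. ✗
w1: no successors, so □¬q holds vacuously. ✓
w2: no successors, so □¬q holds vacuously. ✓
w3: successors {w2}; ¬q there: w2:F. ✗
w4: successors {w1, w2, w3}; ¬q there: w1:F, w2:F, w3:F. ✗
That's 2 of 5 worlds, so 2/5.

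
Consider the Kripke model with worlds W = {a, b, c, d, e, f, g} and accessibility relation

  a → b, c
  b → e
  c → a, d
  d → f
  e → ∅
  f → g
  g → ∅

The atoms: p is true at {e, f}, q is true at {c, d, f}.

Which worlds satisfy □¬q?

a: successors {b, c}; ¬q there: b:T, c:F. ✗
b: successors {e}; ¬q there: e:T. ✓
c: successors {a, d}; ¬q there: a:T, d:F. ✗
d: successors {f}; ¬q there: f:F. ✗
e: no successors, so □¬q holds vacuously. ✓
f: successors {g}; ¬q there: g:T. ✓
g: no successors, so □¬q holds vacuously. ✓

{b, e, f, g}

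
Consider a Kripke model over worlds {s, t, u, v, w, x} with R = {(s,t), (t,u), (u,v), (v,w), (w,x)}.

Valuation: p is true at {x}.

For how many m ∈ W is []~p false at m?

1

s: successors {t}; ~p there: t:T. ✓
t: successors {u}; ~p there: u:T. ✓
u: successors {v}; ~p there: v:T. ✓
v: successors {w}; ~p there: w:T. ✓
w: successors {x}; ~p there: x:F. ✗
x: no successors, so []~p holds vacuously. ✓
Satisfying worlds: {s, t, u, v, x}.
So []~p fails at the other 1 world.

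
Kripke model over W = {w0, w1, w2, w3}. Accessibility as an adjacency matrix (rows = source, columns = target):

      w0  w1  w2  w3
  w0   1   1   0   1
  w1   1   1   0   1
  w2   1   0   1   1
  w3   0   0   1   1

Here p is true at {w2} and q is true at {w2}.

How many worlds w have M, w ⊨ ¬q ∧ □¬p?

2

w0: ¬q is T, □¬p is T. ✓
w1: ¬q is T, □¬p is T. ✓
w2: ¬q is F, □¬p is F. ✗
w3: ¬q is T, □¬p is F. ✗
Satisfying worlds: {w0, w1}.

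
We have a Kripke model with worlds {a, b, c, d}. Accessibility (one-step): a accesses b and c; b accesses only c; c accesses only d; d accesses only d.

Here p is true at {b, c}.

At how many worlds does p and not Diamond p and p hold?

1

a: p and not Diamond p is F, p is F. ✗
b: p and not Diamond p is F, p is T. ✗
c: p and not Diamond p is T, p is T. ✓
d: p and not Diamond p is F, p is F. ✗
Satisfying worlds: {c}.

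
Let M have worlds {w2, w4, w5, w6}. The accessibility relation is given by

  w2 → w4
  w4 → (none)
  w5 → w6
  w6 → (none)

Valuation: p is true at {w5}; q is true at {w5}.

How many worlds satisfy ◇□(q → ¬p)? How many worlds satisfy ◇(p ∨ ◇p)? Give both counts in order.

For ◇□(q → ¬p):
w2: successors {w4}; □(q → ¬p) there: w4:T. ✓
w4: no successors, so ◇□(q → ¬p) fails. ✗
w5: successors {w6}; □(q → ¬p) there: w6:T. ✓
w6: no successors, so ◇□(q → ¬p) fails. ✗
— 2 worlds.
For ◇(p ∨ ◇p):
w2: successors {w4}; p ∨ ◇p there: w4:F. ✗
w4: no successors, so ◇(p ∨ ◇p) fails. ✗
w5: successors {w6}; p ∨ ◇p there: w6:F. ✗
w6: no successors, so ◇(p ∨ ◇p) fails. ✗
— 0 worlds.

2 and 0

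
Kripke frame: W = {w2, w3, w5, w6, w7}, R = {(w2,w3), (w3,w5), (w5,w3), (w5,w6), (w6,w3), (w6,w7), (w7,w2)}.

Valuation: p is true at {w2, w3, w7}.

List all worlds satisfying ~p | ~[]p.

{w3, w5, w6}

w2: ~p is F, ~[]p is F. ✗
w3: ~p is F, ~[]p is T. ✓
w5: ~p is T, ~[]p is T. ✓
w6: ~p is T, ~[]p is F. ✓
w7: ~p is F, ~[]p is F. ✗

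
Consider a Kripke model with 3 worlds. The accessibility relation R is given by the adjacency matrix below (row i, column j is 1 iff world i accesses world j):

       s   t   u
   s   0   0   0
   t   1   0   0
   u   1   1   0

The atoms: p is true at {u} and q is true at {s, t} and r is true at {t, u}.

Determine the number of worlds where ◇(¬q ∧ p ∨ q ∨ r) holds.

s: no successors, so ◇(¬q ∧ p ∨ q ∨ r) fails. ✗
t: successors {s}; ¬q ∧ p ∨ q ∨ r there: s:T. ✓
u: successors {s, t}; ¬q ∧ p ∨ q ∨ r there: s:T, t:T. ✓
Satisfying worlds: {t, u}.

2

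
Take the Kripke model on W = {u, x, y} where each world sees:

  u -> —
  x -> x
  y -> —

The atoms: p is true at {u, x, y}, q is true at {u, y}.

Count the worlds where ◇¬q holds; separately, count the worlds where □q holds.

1 and 2

For ◇¬q:
u: no successors, so ◇¬q fails. ✗
x: successors {x}; ¬q there: x:T. ✓
y: no successors, so ◇¬q fails. ✗
— 1 world.
For □q:
u: no successors, so □q holds vacuously. ✓
x: successors {x}; q there: x:F. ✗
y: no successors, so □q holds vacuously. ✓
— 2 worlds.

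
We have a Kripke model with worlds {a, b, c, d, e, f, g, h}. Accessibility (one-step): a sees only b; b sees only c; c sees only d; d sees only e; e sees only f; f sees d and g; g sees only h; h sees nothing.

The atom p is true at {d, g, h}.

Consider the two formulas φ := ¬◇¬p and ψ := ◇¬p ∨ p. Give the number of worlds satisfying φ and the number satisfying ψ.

4 and 6

For ¬◇¬p:
a: ◇¬p is T. ✗
b: ◇¬p is T. ✗
c: ◇¬p is F. ✓
d: ◇¬p is T. ✗
e: ◇¬p is T. ✗
f: ◇¬p is F. ✓
g: ◇¬p is F. ✓
h: ◇¬p is F. ✓
— 4 worlds.
For ◇¬p ∨ p:
a: ◇¬p is T, p is F. ✓
b: ◇¬p is T, p is F. ✓
c: ◇¬p is F, p is F. ✗
d: ◇¬p is T, p is T. ✓
e: ◇¬p is T, p is F. ✓
f: ◇¬p is F, p is F. ✗
g: ◇¬p is F, p is T. ✓
h: ◇¬p is F, p is T. ✓
— 6 worlds.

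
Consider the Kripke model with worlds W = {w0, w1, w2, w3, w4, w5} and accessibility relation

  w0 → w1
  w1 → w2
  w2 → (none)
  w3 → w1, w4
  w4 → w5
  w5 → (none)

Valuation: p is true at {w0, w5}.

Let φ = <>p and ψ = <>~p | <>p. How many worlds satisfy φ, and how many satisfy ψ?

For <>p:
w0: successors {w1}; p there: w1:F. ✗
w1: successors {w2}; p there: w2:F. ✗
w2: no successors, so <>p fails. ✗
w3: successors {w1, w4}; p there: w1:F, w4:F. ✗
w4: successors {w5}; p there: w5:T. ✓
w5: no successors, so <>p fails. ✗
— 1 world.
For <>~p | <>p:
w0: <>~p is T, <>p is F. ✓
w1: <>~p is T, <>p is F. ✓
w2: <>~p is F, <>p is F. ✗
w3: <>~p is T, <>p is F. ✓
w4: <>~p is F, <>p is T. ✓
w5: <>~p is F, <>p is F. ✗
— 4 worlds.

1 and 4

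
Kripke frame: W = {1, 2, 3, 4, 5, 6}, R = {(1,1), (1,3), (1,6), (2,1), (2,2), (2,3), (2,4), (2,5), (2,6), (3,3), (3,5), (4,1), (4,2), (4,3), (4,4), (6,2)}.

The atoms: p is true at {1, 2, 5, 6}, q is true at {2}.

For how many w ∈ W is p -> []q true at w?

1: p is T, []q is F. ✗
2: p is T, []q is F. ✗
3: p is F, []q is F. ✓
4: p is F, []q is F. ✓
5: p is T, []q is T. ✓
6: p is T, []q is T. ✓
Satisfying worlds: {3, 4, 5, 6}.

4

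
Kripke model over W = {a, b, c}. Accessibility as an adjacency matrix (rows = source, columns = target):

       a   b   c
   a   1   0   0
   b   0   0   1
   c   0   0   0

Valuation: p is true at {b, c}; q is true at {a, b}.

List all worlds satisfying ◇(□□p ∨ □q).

a: successors {a}; □□p ∨ □q there: a:T. ✓
b: successors {c}; □□p ∨ □q there: c:T. ✓
c: no successors, so ◇(□□p ∨ □q) fails. ✗

{a, b}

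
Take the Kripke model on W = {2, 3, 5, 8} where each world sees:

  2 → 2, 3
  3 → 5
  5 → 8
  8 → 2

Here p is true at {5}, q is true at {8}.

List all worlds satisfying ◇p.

2: successors {2, 3}; p there: 2:F, 3:F. ✗
3: successors {5}; p there: 5:T. ✓
5: successors {8}; p there: 8:F. ✗
8: successors {2}; p there: 2:F. ✗

{3}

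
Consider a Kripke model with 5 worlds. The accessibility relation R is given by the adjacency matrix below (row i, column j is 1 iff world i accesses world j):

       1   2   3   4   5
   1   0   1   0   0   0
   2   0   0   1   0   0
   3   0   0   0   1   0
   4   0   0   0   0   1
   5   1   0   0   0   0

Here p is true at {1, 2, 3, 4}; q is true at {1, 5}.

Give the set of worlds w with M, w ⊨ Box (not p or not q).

1: successors {2}; not p or not q there: 2:T. ✓
2: successors {3}; not p or not q there: 3:T. ✓
3: successors {4}; not p or not q there: 4:T. ✓
4: successors {5}; not p or not q there: 5:T. ✓
5: successors {1}; not p or not q there: 1:F. ✗

{1, 2, 3, 4}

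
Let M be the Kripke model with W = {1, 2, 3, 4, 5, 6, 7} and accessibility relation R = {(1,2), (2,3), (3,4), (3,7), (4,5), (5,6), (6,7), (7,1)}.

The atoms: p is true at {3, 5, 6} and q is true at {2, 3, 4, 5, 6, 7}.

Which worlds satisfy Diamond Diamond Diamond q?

1: successors {2}; Diamond Diamond q there: 2:T. ✓
2: successors {3}; Diamond Diamond q there: 3:T. ✓
3: successors {4, 7}; Diamond Diamond q there: 4:T, 7:T. ✓
4: successors {5}; Diamond Diamond q there: 5:T. ✓
5: successors {6}; Diamond Diamond q there: 6:F. ✗
6: successors {7}; Diamond Diamond q there: 7:T. ✓
7: successors {1}; Diamond Diamond q there: 1:T. ✓

{1, 2, 3, 4, 6, 7}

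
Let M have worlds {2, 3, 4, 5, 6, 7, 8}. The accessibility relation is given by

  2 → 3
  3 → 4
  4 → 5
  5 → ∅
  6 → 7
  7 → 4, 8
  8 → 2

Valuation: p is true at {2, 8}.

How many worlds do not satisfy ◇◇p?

5

2: successors {3}; ◇p there: 3:F. ✗
3: successors {4}; ◇p there: 4:F. ✗
4: successors {5}; ◇p there: 5:F. ✗
5: no successors, so ◇◇p fails. ✗
6: successors {7}; ◇p there: 7:T. ✓
7: successors {4, 8}; ◇p there: 4:F, 8:T. ✓
8: successors {2}; ◇p there: 2:F. ✗
Satisfying worlds: {6, 7}.
So ◇◇p fails at the other 5 worlds.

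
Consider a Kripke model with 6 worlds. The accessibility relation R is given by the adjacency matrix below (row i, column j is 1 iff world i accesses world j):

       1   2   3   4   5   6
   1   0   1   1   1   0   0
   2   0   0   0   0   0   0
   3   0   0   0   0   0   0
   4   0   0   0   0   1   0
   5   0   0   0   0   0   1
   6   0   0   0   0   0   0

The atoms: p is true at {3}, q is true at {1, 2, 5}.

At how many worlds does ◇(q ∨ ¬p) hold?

3

1: successors {2, 3, 4}; q ∨ ¬p there: 2:T, 3:F, 4:T. ✓
2: no successors, so ◇(q ∨ ¬p) fails. ✗
3: no successors, so ◇(q ∨ ¬p) fails. ✗
4: successors {5}; q ∨ ¬p there: 5:T. ✓
5: successors {6}; q ∨ ¬p there: 6:T. ✓
6: no successors, so ◇(q ∨ ¬p) fails. ✗
Satisfying worlds: {1, 4, 5}.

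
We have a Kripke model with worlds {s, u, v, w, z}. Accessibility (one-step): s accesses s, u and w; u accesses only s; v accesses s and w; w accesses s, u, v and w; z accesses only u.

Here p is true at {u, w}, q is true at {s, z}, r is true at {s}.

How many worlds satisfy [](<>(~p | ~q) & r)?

1

s: successors {s, u, w}; <>(~p | ~q) & r there: s:T, u:F, w:F. ✗
u: successors {s}; <>(~p | ~q) & r there: s:T. ✓
v: successors {s, w}; <>(~p | ~q) & r there: s:T, w:F. ✗
w: successors {s, u, v, w}; <>(~p | ~q) & r there: s:T, u:F, v:F, w:F. ✗
z: successors {u}; <>(~p | ~q) & r there: u:F. ✗
Satisfying worlds: {u}.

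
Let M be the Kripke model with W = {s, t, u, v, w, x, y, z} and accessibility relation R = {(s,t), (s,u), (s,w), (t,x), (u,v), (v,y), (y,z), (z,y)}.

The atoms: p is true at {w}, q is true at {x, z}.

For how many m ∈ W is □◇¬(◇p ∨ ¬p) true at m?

2

s: successors {t, u, w}; ◇¬(◇p ∨ ¬p) there: t:F, u:F, w:F. ✗
t: successors {x}; ◇¬(◇p ∨ ¬p) there: x:F. ✗
u: successors {v}; ◇¬(◇p ∨ ¬p) there: v:F. ✗
v: successors {y}; ◇¬(◇p ∨ ¬p) there: y:F. ✗
w: no successors, so □◇¬(◇p ∨ ¬p) holds vacuously. ✓
x: no successors, so □◇¬(◇p ∨ ¬p) holds vacuously. ✓
y: successors {z}; ◇¬(◇p ∨ ¬p) there: z:F. ✗
z: successors {y}; ◇¬(◇p ∨ ¬p) there: y:F. ✗
Satisfying worlds: {w, x}.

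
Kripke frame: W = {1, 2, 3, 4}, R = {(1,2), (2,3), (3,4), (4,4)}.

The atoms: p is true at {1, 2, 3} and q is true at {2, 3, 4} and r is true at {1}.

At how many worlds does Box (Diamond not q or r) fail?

4

1: successors {2}; Diamond not q or r there: 2:F. ✗
2: successors {3}; Diamond not q or r there: 3:F. ✗
3: successors {4}; Diamond not q or r there: 4:F. ✗
4: successors {4}; Diamond not q or r there: 4:F. ✗
Satisfying worlds: ∅.
So Box (Diamond not q or r) fails at the other 4 worlds.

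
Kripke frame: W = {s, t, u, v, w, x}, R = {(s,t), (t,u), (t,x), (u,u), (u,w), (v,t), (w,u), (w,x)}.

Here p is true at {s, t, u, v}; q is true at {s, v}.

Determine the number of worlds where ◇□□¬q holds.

5

s: successors {t}; □□¬q there: t:T. ✓
t: successors {u, x}; □□¬q there: u:T, x:T. ✓
u: successors {u, w}; □□¬q there: u:T, w:T. ✓
v: successors {t}; □□¬q there: t:T. ✓
w: successors {u, x}; □□¬q there: u:T, x:T. ✓
x: no successors, so ◇□□¬q fails. ✗
Satisfying worlds: {s, t, u, v, w}.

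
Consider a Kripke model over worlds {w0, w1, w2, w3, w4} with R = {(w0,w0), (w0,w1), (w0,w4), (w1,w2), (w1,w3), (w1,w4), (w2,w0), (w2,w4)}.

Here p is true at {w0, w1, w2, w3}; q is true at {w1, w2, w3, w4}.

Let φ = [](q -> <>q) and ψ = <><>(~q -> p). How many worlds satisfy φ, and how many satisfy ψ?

2 and 3

For [](q -> <>q):
w0: successors {w0, w1, w4}; q -> <>q there: w0:T, w1:T, w4:F. ✗
w1: successors {w2, w3, w4}; q -> <>q there: w2:T, w3:F, w4:F. ✗
w2: successors {w0, w4}; q -> <>q there: w0:T, w4:F. ✗
w3: no successors, so [](q -> <>q) holds vacuously. ✓
w4: no successors, so [](q -> <>q) holds vacuously. ✓
— 2 worlds.
For <><>(~q -> p):
w0: successors {w0, w1, w4}; <>(~q -> p) there: w0:T, w1:T, w4:F. ✓
w1: successors {w2, w3, w4}; <>(~q -> p) there: w2:T, w3:F, w4:F. ✓
w2: successors {w0, w4}; <>(~q -> p) there: w0:T, w4:F. ✓
w3: no successors, so <><>(~q -> p) fails. ✗
w4: no successors, so <><>(~q -> p) fails. ✗
— 3 worlds.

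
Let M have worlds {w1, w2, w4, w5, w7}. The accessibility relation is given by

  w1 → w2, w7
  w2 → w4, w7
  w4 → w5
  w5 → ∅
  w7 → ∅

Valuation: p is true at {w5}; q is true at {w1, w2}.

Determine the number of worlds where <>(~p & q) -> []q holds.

w1: <>(~p & q) is T, []q is F. ✗
w2: <>(~p & q) is F, []q is F. ✓
w4: <>(~p & q) is F, []q is F. ✓
w5: <>(~p & q) is F, []q is T. ✓
w7: <>(~p & q) is F, []q is T. ✓
Satisfying worlds: {w2, w4, w5, w7}.

4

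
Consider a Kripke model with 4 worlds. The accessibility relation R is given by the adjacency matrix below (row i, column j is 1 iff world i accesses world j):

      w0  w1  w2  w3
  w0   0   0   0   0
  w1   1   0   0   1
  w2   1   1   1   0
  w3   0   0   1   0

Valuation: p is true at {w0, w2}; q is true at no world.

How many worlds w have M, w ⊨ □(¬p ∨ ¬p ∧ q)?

w0: no successors, so □(¬p ∨ ¬p ∧ q) holds vacuously. ✓
w1: successors {w0, w3}; ¬p ∨ ¬p ∧ q there: w0:F, w3:T. ✗
w2: successors {w0, w1, w2}; ¬p ∨ ¬p ∧ q there: w0:F, w1:T, w2:F. ✗
w3: successors {w2}; ¬p ∨ ¬p ∧ q there: w2:F. ✗
Satisfying worlds: {w0}.

1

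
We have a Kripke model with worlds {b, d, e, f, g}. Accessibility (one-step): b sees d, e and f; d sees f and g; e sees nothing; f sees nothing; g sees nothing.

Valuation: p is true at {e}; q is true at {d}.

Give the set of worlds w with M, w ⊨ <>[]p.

b: successors {d, e, f}; []p there: d:F, e:T, f:T. ✓
d: successors {f, g}; []p there: f:T, g:T. ✓
e: no successors, so <>[]p fails. ✗
f: no successors, so <>[]p fails. ✗
g: no successors, so <>[]p fails. ✗

{b, d}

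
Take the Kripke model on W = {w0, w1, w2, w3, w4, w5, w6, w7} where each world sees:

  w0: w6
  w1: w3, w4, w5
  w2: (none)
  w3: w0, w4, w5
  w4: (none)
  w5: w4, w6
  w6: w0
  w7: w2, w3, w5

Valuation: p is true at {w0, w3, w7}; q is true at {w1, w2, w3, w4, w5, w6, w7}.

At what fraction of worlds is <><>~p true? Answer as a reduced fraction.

1/2

w0: successors {w6}; <>~p there: w6:F. ✗
w1: successors {w3, w4, w5}; <>~p there: w3:T, w4:F, w5:T. ✓
w2: no successors, so <><>~p fails. ✗
w3: successors {w0, w4, w5}; <>~p there: w0:T, w4:F, w5:T. ✓
w4: no successors, so <><>~p fails. ✗
w5: successors {w4, w6}; <>~p there: w4:F, w6:F. ✗
w6: successors {w0}; <>~p there: w0:T. ✓
w7: successors {w2, w3, w5}; <>~p there: w2:F, w3:T, w5:T. ✓
That's 4 of 8 worlds, so 4/8 = 1/2.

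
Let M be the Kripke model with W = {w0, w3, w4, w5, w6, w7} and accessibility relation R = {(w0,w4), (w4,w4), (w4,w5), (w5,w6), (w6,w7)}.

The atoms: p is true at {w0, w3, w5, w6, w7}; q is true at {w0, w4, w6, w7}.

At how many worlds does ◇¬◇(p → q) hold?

w0: successors {w4}; ¬◇(p → q) there: w4:F. ✗
w3: no successors, so ◇¬◇(p → q) fails. ✗
w4: successors {w4, w5}; ¬◇(p → q) there: w4:F, w5:F. ✗
w5: successors {w6}; ¬◇(p → q) there: w6:F. ✗
w6: successors {w7}; ¬◇(p → q) there: w7:T. ✓
w7: no successors, so ◇¬◇(p → q) fails. ✗
Satisfying worlds: {w6}.

1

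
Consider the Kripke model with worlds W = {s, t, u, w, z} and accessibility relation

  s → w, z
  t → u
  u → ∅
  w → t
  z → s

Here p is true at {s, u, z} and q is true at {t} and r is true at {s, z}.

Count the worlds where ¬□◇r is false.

2

s: □◇r is F. ✓
t: □◇r is F. ✓
u: □◇r is T. ✗
w: □◇r is F. ✓
z: □◇r is T. ✗
Satisfying worlds: {s, t, w}.
So ¬□◇r fails at the other 2 worlds.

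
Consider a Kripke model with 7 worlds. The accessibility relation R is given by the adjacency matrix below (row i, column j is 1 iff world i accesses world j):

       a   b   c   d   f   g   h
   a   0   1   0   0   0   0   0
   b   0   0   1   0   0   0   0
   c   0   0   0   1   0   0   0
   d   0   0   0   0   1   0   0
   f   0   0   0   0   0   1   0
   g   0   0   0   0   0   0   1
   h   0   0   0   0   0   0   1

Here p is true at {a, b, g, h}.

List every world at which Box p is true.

a: successors {b}; p there: b:T. ✓
b: successors {c}; p there: c:F. ✗
c: successors {d}; p there: d:F. ✗
d: successors {f}; p there: f:F. ✗
f: successors {g}; p there: g:T. ✓
g: successors {h}; p there: h:T. ✓
h: successors {h}; p there: h:T. ✓

{a, f, g, h}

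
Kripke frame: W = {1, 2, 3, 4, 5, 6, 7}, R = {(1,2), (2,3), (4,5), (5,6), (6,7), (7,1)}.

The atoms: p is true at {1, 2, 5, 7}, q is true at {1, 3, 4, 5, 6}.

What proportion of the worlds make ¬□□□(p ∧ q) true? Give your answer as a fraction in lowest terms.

1: □□□(p ∧ q) is T. ✗
2: □□□(p ∧ q) is T. ✗
3: □□□(p ∧ q) is T. ✗
4: □□□(p ∧ q) is F. ✓
5: □□□(p ∧ q) is T. ✗
6: □□□(p ∧ q) is F. ✓
7: □□□(p ∧ q) is F. ✓
That's 3 of 7 worlds, so 3/7.

3/7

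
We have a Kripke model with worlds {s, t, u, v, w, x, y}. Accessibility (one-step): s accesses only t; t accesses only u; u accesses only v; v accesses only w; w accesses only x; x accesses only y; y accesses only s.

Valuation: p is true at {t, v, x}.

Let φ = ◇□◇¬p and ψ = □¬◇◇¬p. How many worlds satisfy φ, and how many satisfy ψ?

4 and 3

For ◇□◇¬p:
s: successors {t}; □◇¬p there: t:F. ✗
t: successors {u}; □◇¬p there: u:T. ✓
u: successors {v}; □◇¬p there: v:F. ✗
v: successors {w}; □◇¬p there: w:T. ✓
w: successors {x}; □◇¬p there: x:T. ✓
x: successors {y}; □◇¬p there: y:F. ✗
y: successors {s}; □◇¬p there: s:T. ✓
— 4 worlds.
For □¬◇◇¬p:
s: successors {t}; ¬◇◇¬p there: t:T. ✓
t: successors {u}; ¬◇◇¬p there: u:F. ✗
u: successors {v}; ¬◇◇¬p there: v:T. ✓
v: successors {w}; ¬◇◇¬p there: w:F. ✗
w: successors {x}; ¬◇◇¬p there: x:F. ✗
x: successors {y}; ¬◇◇¬p there: y:T. ✓
y: successors {s}; ¬◇◇¬p there: s:F. ✗
— 3 worlds.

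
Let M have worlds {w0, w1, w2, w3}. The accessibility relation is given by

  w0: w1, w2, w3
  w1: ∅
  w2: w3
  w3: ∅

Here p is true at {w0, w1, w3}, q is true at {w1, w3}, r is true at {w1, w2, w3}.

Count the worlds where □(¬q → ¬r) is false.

w0: successors {w1, w2, w3}; ¬q → ¬r there: w1:T, w2:F, w3:T. ✗
w1: no successors, so □(¬q → ¬r) holds vacuously. ✓
w2: successors {w3}; ¬q → ¬r there: w3:T. ✓
w3: no successors, so □(¬q → ¬r) holds vacuously. ✓
Satisfying worlds: {w1, w2, w3}.
So □(¬q → ¬r) fails at the other 1 world.

1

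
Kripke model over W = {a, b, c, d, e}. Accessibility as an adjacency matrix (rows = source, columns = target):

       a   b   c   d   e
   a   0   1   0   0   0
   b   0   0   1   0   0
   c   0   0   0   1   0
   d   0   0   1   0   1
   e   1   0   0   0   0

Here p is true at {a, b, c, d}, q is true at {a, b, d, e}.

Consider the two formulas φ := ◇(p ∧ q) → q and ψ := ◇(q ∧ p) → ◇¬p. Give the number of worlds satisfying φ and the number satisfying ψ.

For ◇(p ∧ q) → q:
a: ◇(p ∧ q) is T, q is T. ✓
b: ◇(p ∧ q) is F, q is T. ✓
c: ◇(p ∧ q) is T, q is F. ✗
d: ◇(p ∧ q) is F, q is T. ✓
e: ◇(p ∧ q) is T, q is T. ✓
— 4 worlds.
For ◇(q ∧ p) → ◇¬p:
a: ◇(q ∧ p) is T, ◇¬p is F. ✗
b: ◇(q ∧ p) is F, ◇¬p is F. ✓
c: ◇(q ∧ p) is T, ◇¬p is F. ✗
d: ◇(q ∧ p) is F, ◇¬p is T. ✓
e: ◇(q ∧ p) is T, ◇¬p is F. ✗
— 2 worlds.

4 and 2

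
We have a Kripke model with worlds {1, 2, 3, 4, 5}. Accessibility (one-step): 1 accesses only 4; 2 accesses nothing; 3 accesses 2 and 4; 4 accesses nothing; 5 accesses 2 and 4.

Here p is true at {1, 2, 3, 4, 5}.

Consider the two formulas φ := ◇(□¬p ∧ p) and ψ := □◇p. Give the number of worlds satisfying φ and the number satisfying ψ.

3 and 2

For ◇(□¬p ∧ p):
1: successors {4}; □¬p ∧ p there: 4:T. ✓
2: no successors, so ◇(□¬p ∧ p) fails. ✗
3: successors {2, 4}; □¬p ∧ p there: 2:T, 4:T. ✓
4: no successors, so ◇(□¬p ∧ p) fails. ✗
5: successors {2, 4}; □¬p ∧ p there: 2:T, 4:T. ✓
— 3 worlds.
For □◇p:
1: successors {4}; ◇p there: 4:F. ✗
2: no successors, so □◇p holds vacuously. ✓
3: successors {2, 4}; ◇p there: 2:F, 4:F. ✗
4: no successors, so □◇p holds vacuously. ✓
5: successors {2, 4}; ◇p there: 2:F, 4:F. ✗
— 2 worlds.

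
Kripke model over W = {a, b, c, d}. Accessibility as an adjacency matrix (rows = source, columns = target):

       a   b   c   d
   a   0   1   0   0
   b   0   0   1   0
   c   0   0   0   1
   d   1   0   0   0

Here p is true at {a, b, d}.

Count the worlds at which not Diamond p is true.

a: Diamond p is T. ✗
b: Diamond p is F. ✓
c: Diamond p is T. ✗
d: Diamond p is T. ✗
Satisfying worlds: {b}.

1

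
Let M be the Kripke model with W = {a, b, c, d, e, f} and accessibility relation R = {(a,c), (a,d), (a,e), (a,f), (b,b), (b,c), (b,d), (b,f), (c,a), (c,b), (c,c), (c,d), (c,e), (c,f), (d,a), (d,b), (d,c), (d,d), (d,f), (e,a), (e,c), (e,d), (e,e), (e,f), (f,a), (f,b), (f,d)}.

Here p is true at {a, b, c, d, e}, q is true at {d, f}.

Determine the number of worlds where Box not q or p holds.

5

a: Box not q is F, p is T. ✓
b: Box not q is F, p is T. ✓
c: Box not q is F, p is T. ✓
d: Box not q is F, p is T. ✓
e: Box not q is F, p is T. ✓
f: Box not q is F, p is F. ✗
Satisfying worlds: {a, b, c, d, e}.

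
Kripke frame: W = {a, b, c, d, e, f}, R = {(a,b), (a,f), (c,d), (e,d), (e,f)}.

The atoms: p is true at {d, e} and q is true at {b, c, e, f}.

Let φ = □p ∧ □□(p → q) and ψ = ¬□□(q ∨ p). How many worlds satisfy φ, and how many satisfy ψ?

4 and 0

For □p ∧ □□(p → q):
a: □p is F, □□(p → q) is T. ✗
b: □p is T, □□(p → q) is T. ✓
c: □p is T, □□(p → q) is T. ✓
d: □p is T, □□(p → q) is T. ✓
e: □p is F, □□(p → q) is T. ✗
f: □p is T, □□(p → q) is T. ✓
— 4 worlds.
For ¬□□(q ∨ p):
a: □□(q ∨ p) is T. ✗
b: □□(q ∨ p) is T. ✗
c: □□(q ∨ p) is T. ✗
d: □□(q ∨ p) is T. ✗
e: □□(q ∨ p) is T. ✗
f: □□(q ∨ p) is T. ✗
— 0 worlds.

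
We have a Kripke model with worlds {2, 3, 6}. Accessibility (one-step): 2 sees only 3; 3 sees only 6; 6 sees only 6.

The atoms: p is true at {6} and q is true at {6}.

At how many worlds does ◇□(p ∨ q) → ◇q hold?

2: ◇□(p ∨ q) is T, ◇q is F. ✗
3: ◇□(p ∨ q) is T, ◇q is T. ✓
6: ◇□(p ∨ q) is T, ◇q is T. ✓
Satisfying worlds: {3, 6}.

2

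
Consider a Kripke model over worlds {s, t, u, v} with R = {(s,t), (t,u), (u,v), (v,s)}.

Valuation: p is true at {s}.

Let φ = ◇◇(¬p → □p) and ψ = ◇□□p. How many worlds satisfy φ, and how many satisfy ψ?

For ◇◇(¬p → □p):
s: successors {t}; ◇(¬p → □p) there: t:F. ✗
t: successors {u}; ◇(¬p → □p) there: u:T. ✓
u: successors {v}; ◇(¬p → □p) there: v:T. ✓
v: successors {s}; ◇(¬p → □p) there: s:F. ✗
— 2 worlds.
For ◇□□p:
s: successors {t}; □□p there: t:F. ✗
t: successors {u}; □□p there: u:T. ✓
u: successors {v}; □□p there: v:F. ✗
v: successors {s}; □□p there: s:F. ✗
— 1 world.

2 and 1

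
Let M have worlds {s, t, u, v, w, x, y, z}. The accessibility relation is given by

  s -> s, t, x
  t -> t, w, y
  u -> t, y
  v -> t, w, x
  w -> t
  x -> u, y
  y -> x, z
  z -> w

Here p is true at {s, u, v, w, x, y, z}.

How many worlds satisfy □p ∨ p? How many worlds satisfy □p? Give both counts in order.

7 and 3

For □p ∨ p:
s: □p is F, p is T. ✓
t: □p is F, p is F. ✗
u: □p is F, p is T. ✓
v: □p is F, p is T. ✓
w: □p is F, p is T. ✓
x: □p is T, p is T. ✓
y: □p is T, p is T. ✓
z: □p is T, p is T. ✓
— 7 worlds.
For □p:
s: successors {s, t, x}; p there: s:T, t:F, x:T. ✗
t: successors {t, w, y}; p there: t:F, w:T, y:T. ✗
u: successors {t, y}; p there: t:F, y:T. ✗
v: successors {t, w, x}; p there: t:F, w:T, x:T. ✗
w: successors {t}; p there: t:F. ✗
x: successors {u, y}; p there: u:T, y:T. ✓
y: successors {x, z}; p there: x:T, z:T. ✓
z: successors {w}; p there: w:T. ✓
— 3 worlds.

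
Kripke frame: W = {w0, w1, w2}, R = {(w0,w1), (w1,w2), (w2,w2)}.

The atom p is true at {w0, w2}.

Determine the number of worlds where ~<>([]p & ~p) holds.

2

w0: <>([]p & ~p) is T. ✗
w1: <>([]p & ~p) is F. ✓
w2: <>([]p & ~p) is F. ✓
Satisfying worlds: {w1, w2}.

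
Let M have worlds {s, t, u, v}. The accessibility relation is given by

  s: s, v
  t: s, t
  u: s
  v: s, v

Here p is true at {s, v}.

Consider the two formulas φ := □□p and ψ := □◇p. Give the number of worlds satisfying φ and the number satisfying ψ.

3 and 4

For □□p:
s: successors {s, v}; □p there: s:T, v:T. ✓
t: successors {s, t}; □p there: s:T, t:F. ✗
u: successors {s}; □p there: s:T. ✓
v: successors {s, v}; □p there: s:T, v:T. ✓
— 3 worlds.
For □◇p:
s: successors {s, v}; ◇p there: s:T, v:T. ✓
t: successors {s, t}; ◇p there: s:T, t:T. ✓
u: successors {s}; ◇p there: s:T. ✓
v: successors {s, v}; ◇p there: s:T, v:T. ✓
— 4 worlds.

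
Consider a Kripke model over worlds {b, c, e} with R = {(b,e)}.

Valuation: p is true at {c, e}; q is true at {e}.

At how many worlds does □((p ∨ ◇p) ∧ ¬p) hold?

2

b: successors {e}; (p ∨ ◇p) ∧ ¬p there: e:F. ✗
c: no successors, so □((p ∨ ◇p) ∧ ¬p) holds vacuously. ✓
e: no successors, so □((p ∨ ◇p) ∧ ¬p) holds vacuously. ✓
Satisfying worlds: {c, e}.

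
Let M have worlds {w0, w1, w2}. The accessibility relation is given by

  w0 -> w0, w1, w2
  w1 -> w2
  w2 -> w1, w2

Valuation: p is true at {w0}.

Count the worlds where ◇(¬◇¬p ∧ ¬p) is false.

3

w0: successors {w0, w1, w2}; ¬◇¬p ∧ ¬p there: w0:F, w1:F, w2:F. ✗
w1: successors {w2}; ¬◇¬p ∧ ¬p there: w2:F. ✗
w2: successors {w1, w2}; ¬◇¬p ∧ ¬p there: w1:F, w2:F. ✗
Satisfying worlds: ∅.
So ◇(¬◇¬p ∧ ¬p) fails at the other 3 worlds.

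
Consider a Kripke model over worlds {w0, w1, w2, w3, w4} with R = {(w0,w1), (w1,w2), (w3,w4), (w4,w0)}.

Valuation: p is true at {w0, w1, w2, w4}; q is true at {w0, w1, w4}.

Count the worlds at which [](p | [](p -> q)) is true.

5

w0: successors {w1}; p | [](p -> q) there: w1:T. ✓
w1: successors {w2}; p | [](p -> q) there: w2:T. ✓
w2: no successors, so [](p | [](p -> q)) holds vacuously. ✓
w3: successors {w4}; p | [](p -> q) there: w4:T. ✓
w4: successors {w0}; p | [](p -> q) there: w0:T. ✓
Satisfying worlds: {w0, w1, w2, w3, w4}.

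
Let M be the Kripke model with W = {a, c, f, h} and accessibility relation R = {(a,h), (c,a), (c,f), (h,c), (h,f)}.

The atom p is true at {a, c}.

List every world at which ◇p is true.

{c, h}

a: successors {h}; p there: h:F. ✗
c: successors {a, f}; p there: a:T, f:F. ✓
f: no successors, so ◇p fails. ✗
h: successors {c, f}; p there: c:T, f:F. ✓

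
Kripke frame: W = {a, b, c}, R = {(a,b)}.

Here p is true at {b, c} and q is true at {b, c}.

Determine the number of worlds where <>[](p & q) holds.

1

a: successors {b}; [](p & q) there: b:T. ✓
b: no successors, so <>[](p & q) fails. ✗
c: no successors, so <>[](p & q) fails. ✗
Satisfying worlds: {a}.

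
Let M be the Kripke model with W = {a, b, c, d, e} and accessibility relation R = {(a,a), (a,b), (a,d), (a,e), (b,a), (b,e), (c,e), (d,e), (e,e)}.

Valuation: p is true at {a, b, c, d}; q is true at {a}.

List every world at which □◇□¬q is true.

a: successors {a, b, d, e}; ◇□¬q there: a:T, b:T, d:T, e:T. ✓
b: successors {a, e}; ◇□¬q there: a:T, e:T. ✓
c: successors {e}; ◇□¬q there: e:T. ✓
d: successors {e}; ◇□¬q there: e:T. ✓
e: successors {e}; ◇□¬q there: e:T. ✓

{a, b, c, d, e}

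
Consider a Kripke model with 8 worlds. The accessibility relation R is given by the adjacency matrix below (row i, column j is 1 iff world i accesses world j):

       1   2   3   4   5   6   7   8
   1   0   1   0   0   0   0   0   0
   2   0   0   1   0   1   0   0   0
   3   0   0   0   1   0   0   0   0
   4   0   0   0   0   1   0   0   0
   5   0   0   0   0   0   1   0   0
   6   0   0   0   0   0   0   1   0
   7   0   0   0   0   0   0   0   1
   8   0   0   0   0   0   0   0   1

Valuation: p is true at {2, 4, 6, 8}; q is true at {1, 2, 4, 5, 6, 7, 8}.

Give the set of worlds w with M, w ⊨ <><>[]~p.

1: successors {2}; <>[]~p there: 2:F. ✗
2: successors {3, 5}; <>[]~p there: 3:T, 5:T. ✓
3: successors {4}; <>[]~p there: 4:F. ✗
4: successors {5}; <>[]~p there: 5:T. ✓
5: successors {6}; <>[]~p there: 6:F. ✗
6: successors {7}; <>[]~p there: 7:F. ✗
7: successors {8}; <>[]~p there: 8:F. ✗
8: successors {8}; <>[]~p there: 8:F. ✗

{2, 4}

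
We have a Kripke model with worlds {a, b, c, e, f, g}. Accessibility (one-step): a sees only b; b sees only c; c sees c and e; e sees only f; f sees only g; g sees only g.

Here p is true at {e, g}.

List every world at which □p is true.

a: successors {b}; p there: b:F. ✗
b: successors {c}; p there: c:F. ✗
c: successors {c, e}; p there: c:F, e:T. ✗
e: successors {f}; p there: f:F. ✗
f: successors {g}; p there: g:T. ✓
g: successors {g}; p there: g:T. ✓

{f, g}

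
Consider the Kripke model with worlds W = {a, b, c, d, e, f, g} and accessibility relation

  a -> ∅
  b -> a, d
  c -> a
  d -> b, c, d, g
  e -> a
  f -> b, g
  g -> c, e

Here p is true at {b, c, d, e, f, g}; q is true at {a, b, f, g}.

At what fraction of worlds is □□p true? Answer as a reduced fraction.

4/7

a: no successors, so □□p holds vacuously. ✓
b: successors {a, d}; □p there: a:T, d:T. ✓
c: successors {a}; □p there: a:T. ✓
d: successors {b, c, d, g}; □p there: b:F, c:F, d:T, g:T. ✗
e: successors {a}; □p there: a:T. ✓
f: successors {b, g}; □p there: b:F, g:T. ✗
g: successors {c, e}; □p there: c:F, e:F. ✗
That's 4 of 7 worlds, so 4/7.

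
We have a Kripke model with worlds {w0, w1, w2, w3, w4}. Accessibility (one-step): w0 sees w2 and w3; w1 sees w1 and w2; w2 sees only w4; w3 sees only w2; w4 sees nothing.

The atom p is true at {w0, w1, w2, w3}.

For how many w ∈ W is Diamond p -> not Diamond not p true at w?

w0: Diamond p is T, not Diamond not p is T. ✓
w1: Diamond p is T, not Diamond not p is T. ✓
w2: Diamond p is F, not Diamond not p is F. ✓
w3: Diamond p is T, not Diamond not p is T. ✓
w4: Diamond p is F, not Diamond not p is T. ✓
Satisfying worlds: {w0, w1, w2, w3, w4}.

5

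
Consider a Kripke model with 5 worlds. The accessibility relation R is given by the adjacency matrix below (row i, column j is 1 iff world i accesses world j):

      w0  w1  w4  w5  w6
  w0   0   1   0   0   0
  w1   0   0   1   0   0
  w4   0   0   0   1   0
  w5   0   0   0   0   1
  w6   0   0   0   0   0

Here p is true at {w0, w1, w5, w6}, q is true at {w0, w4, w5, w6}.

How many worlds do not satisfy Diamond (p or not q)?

w0: successors {w1}; p or not q there: w1:T. ✓
w1: successors {w4}; p or not q there: w4:F. ✗
w4: successors {w5}; p or not q there: w5:T. ✓
w5: successors {w6}; p or not q there: w6:T. ✓
w6: no successors, so Diamond (p or not q) fails. ✗
Satisfying worlds: {w0, w4, w5}.
So Diamond (p or not q) fails at the other 2 worlds.

2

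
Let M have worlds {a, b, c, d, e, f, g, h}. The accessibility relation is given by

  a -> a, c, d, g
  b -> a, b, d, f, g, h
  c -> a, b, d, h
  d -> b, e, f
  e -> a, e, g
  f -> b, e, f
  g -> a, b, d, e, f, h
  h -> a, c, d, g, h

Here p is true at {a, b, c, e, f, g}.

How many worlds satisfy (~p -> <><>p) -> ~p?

a: ~p -> <><>p is T, ~p is F. ✗
b: ~p -> <><>p is T, ~p is F. ✗
c: ~p -> <><>p is T, ~p is F. ✗
d: ~p -> <><>p is T, ~p is T. ✓
e: ~p -> <><>p is T, ~p is F. ✗
f: ~p -> <><>p is T, ~p is F. ✗
g: ~p -> <><>p is T, ~p is F. ✗
h: ~p -> <><>p is T, ~p is T. ✓
Satisfying worlds: {d, h}.

2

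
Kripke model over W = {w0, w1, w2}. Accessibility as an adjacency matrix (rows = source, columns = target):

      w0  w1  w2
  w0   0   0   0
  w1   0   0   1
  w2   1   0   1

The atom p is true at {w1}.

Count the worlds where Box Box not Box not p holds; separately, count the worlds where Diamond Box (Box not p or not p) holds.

1 and 2

For Box Box not Box not p:
w0: no successors, so Box Box not Box not p holds vacuously. ✓
w1: successors {w2}; Box not Box not p there: w2:F. ✗
w2: successors {w0, w2}; Box not Box not p there: w0:T, w2:F. ✗
— 1 world.
For Diamond Box (Box not p or not p):
w0: no successors, so Diamond Box (Box not p or not p) fails. ✗
w1: successors {w2}; Box (Box not p or not p) there: w2:T. ✓
w2: successors {w0, w2}; Box (Box not p or not p) there: w0:T, w2:T. ✓
— 2 worlds.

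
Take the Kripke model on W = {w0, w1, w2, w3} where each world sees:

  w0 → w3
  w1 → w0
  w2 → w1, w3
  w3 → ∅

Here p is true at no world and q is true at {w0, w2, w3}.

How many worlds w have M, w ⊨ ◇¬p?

w0: successors {w3}; ¬p there: w3:T. ✓
w1: successors {w0}; ¬p there: w0:T. ✓
w2: successors {w1, w3}; ¬p there: w1:T, w3:T. ✓
w3: no successors, so ◇¬p fails. ✗
Satisfying worlds: {w0, w1, w2}.

3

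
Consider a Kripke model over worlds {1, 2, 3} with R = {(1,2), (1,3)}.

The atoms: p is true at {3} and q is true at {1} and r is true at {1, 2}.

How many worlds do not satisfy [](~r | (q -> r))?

1: successors {2, 3}; ~r | (q -> r) there: 2:T, 3:T. ✓
2: no successors, so [](~r | (q -> r)) holds vacuously. ✓
3: no successors, so [](~r | (q -> r)) holds vacuously. ✓
Satisfying worlds: {1, 2, 3}.
So [](~r | (q -> r)) fails at the other 0 worlds.

0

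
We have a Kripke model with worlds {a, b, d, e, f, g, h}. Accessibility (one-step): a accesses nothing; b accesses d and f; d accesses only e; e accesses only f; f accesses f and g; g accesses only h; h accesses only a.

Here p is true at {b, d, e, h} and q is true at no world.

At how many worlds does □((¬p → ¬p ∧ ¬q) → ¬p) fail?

3

a: no successors, so □((¬p → ¬p ∧ ¬q) → ¬p) holds vacuously. ✓
b: successors {d, f}; (¬p → ¬p ∧ ¬q) → ¬p there: d:F, f:T. ✗
d: successors {e}; (¬p → ¬p ∧ ¬q) → ¬p there: e:F. ✗
e: successors {f}; (¬p → ¬p ∧ ¬q) → ¬p there: f:T. ✓
f: successors {f, g}; (¬p → ¬p ∧ ¬q) → ¬p there: f:T, g:T. ✓
g: successors {h}; (¬p → ¬p ∧ ¬q) → ¬p there: h:F. ✗
h: successors {a}; (¬p → ¬p ∧ ¬q) → ¬p there: a:T. ✓
Satisfying worlds: {a, e, f, h}.
So □((¬p → ¬p ∧ ¬q) → ¬p) fails at the other 3 worlds.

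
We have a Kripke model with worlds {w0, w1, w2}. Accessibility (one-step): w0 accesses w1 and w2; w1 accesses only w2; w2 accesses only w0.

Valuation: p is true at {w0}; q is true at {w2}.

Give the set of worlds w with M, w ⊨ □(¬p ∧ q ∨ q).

w0: successors {w1, w2}; ¬p ∧ q ∨ q there: w1:F, w2:T. ✗
w1: successors {w2}; ¬p ∧ q ∨ q there: w2:T. ✓
w2: successors {w0}; ¬p ∧ q ∨ q there: w0:F. ✗

{w1}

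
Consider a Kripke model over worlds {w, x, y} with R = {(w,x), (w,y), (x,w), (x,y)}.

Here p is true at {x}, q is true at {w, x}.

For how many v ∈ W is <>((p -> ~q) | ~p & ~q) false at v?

w: successors {x, y}; (p -> ~q) | ~p & ~q there: x:F, y:T. ✓
x: successors {w, y}; (p -> ~q) | ~p & ~q there: w:T, y:T. ✓
y: no successors, so <>((p -> ~q) | ~p & ~q) fails. ✗
Satisfying worlds: {w, x}.
So <>((p -> ~q) | ~p & ~q) fails at the other 1 world.

1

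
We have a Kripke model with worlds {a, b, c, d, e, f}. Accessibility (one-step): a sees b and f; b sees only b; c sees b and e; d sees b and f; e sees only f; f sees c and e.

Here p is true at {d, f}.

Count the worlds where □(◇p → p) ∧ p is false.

5

a: □(◇p → p) is T, p is F. ✗
b: □(◇p → p) is T, p is F. ✗
c: □(◇p → p) is F, p is F. ✗
d: □(◇p → p) is T, p is T. ✓
e: □(◇p → p) is T, p is F. ✗
f: □(◇p → p) is F, p is T. ✗
Satisfying worlds: {d}.
So □(◇p → p) ∧ p fails at the other 5 worlds.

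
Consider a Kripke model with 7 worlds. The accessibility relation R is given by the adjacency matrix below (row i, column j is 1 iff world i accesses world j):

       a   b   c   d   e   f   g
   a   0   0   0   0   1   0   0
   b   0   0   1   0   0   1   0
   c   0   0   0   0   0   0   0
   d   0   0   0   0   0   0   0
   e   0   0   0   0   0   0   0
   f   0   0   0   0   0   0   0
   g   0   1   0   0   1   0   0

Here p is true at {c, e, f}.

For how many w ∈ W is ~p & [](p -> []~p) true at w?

4

a: ~p is T, [](p -> []~p) is T. ✓
b: ~p is T, [](p -> []~p) is T. ✓
c: ~p is F, [](p -> []~p) is T. ✗
d: ~p is T, [](p -> []~p) is T. ✓
e: ~p is F, [](p -> []~p) is T. ✗
f: ~p is F, [](p -> []~p) is T. ✗
g: ~p is T, [](p -> []~p) is T. ✓
Satisfying worlds: {a, b, d, g}.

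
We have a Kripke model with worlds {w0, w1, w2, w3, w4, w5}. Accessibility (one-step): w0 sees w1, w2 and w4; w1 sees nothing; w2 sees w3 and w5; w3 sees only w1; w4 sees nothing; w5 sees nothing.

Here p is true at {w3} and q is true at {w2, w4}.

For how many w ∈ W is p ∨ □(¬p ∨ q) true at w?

w0: p is F, □(¬p ∨ q) is T. ✓
w1: p is F, □(¬p ∨ q) is T. ✓
w2: p is F, □(¬p ∨ q) is F. ✗
w3: p is T, □(¬p ∨ q) is T. ✓
w4: p is F, □(¬p ∨ q) is T. ✓
w5: p is F, □(¬p ∨ q) is T. ✓
Satisfying worlds: {w0, w1, w3, w4, w5}.

5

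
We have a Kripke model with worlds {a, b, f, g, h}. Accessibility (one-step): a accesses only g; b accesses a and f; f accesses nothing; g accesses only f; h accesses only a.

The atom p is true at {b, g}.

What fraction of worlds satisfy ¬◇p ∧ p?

a: ¬◇p is F, p is F. ✗
b: ¬◇p is T, p is T. ✓
f: ¬◇p is T, p is F. ✗
g: ¬◇p is T, p is T. ✓
h: ¬◇p is T, p is F. ✗
That's 2 of 5 worlds, so 2/5.

2/5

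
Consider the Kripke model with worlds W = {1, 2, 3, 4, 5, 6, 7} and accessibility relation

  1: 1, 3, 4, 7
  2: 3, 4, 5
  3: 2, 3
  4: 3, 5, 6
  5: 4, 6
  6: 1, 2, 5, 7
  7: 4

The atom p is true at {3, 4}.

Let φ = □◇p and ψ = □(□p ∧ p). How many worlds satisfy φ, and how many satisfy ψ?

5 and 0

For □◇p:
1: successors {1, 3, 4, 7}; ◇p there: 1:T, 3:T, 4:T, 7:T. ✓
2: successors {3, 4, 5}; ◇p there: 3:T, 4:T, 5:T. ✓
3: successors {2, 3}; ◇p there: 2:T, 3:T. ✓
4: successors {3, 5, 6}; ◇p there: 3:T, 5:T, 6:F. ✗
5: successors {4, 6}; ◇p there: 4:T, 6:F. ✗
6: successors {1, 2, 5, 7}; ◇p there: 1:T, 2:T, 5:T, 7:T. ✓
7: successors {4}; ◇p there: 4:T. ✓
— 5 worlds.
For □(□p ∧ p):
1: successors {1, 3, 4, 7}; □p ∧ p there: 1:F, 3:F, 4:F, 7:F. ✗
2: successors {3, 4, 5}; □p ∧ p there: 3:F, 4:F, 5:F. ✗
3: successors {2, 3}; □p ∧ p there: 2:F, 3:F. ✗
4: successors {3, 5, 6}; □p ∧ p there: 3:F, 5:F, 6:F. ✗
5: successors {4, 6}; □p ∧ p there: 4:F, 6:F. ✗
6: successors {1, 2, 5, 7}; □p ∧ p there: 1:F, 2:F, 5:F, 7:F. ✗
7: successors {4}; □p ∧ p there: 4:F. ✗
— 0 worlds.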